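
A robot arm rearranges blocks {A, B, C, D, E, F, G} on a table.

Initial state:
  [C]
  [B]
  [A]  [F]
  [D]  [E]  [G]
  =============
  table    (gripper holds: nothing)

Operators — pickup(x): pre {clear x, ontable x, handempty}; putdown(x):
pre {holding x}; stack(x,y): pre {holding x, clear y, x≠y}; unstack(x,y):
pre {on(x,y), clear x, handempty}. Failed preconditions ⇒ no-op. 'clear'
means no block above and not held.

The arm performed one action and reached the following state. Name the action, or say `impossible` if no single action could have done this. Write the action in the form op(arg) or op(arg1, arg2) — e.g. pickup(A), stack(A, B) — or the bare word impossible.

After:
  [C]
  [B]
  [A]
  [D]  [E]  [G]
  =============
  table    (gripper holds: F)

unstack(F, E)

target: towers=[D/A/B/C; E; G] holding=F
     unstack(F, E) → towers=[D/A/B/C; E; G] holding=F  ← match
         pickup(G) → towers=[D/A/B/C; E/F] holding=G
     unstack(C, B) → towers=[D/A/B; E/F; G] holding=C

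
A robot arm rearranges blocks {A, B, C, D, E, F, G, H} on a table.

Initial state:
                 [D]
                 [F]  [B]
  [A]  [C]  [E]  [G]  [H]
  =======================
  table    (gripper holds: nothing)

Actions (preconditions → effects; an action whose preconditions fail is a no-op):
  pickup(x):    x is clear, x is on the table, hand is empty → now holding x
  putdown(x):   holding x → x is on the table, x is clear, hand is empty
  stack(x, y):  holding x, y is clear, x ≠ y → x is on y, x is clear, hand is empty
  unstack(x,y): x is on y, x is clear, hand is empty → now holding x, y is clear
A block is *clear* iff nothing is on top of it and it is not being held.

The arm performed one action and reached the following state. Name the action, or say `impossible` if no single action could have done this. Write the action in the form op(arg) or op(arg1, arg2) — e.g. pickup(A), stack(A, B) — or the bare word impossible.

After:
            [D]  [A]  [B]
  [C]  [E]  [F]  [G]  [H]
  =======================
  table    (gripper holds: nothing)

impossible

target: towers=[C; E; F/D; G/A; H/B] holding=-
         pickup(A) → towers=[C; E; G/F/D; H/B] holding=A
         pickup(E) → towers=[A; C; G/F/D; H/B] holding=E
     unstack(B, H) → towers=[A; C; E; G/F/D; H] holding=B
     unstack(D, F) → towers=[A; C; E; G/F; H/B] holding=D
         pickup(C) → towers=[A; E; G/F/D; H/B] holding=C
none of the 5 applicable actions match → impossible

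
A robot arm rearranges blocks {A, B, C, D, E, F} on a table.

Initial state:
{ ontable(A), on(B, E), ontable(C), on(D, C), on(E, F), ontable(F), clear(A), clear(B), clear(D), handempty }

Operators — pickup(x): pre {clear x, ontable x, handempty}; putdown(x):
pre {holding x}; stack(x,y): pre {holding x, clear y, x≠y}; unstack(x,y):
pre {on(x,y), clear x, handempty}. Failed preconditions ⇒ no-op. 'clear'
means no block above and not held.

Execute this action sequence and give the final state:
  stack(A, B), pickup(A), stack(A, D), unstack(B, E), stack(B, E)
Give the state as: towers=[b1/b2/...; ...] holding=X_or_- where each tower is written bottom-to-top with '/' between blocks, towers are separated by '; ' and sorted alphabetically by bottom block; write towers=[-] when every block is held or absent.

step 1 (stack(A, B)) [no-op]: towers=[A; C/D; F/E/B] holding=-
step 2 (pickup(A)): towers=[C/D; F/E/B] holding=A
step 3 (stack(A, D)): towers=[C/D/A; F/E/B] holding=-
step 4 (unstack(B, E)): towers=[C/D/A; F/E] holding=B
step 5 (stack(B, E)): towers=[C/D/A; F/E/B] holding=-

towers=[C/D/A; F/E/B] holding=-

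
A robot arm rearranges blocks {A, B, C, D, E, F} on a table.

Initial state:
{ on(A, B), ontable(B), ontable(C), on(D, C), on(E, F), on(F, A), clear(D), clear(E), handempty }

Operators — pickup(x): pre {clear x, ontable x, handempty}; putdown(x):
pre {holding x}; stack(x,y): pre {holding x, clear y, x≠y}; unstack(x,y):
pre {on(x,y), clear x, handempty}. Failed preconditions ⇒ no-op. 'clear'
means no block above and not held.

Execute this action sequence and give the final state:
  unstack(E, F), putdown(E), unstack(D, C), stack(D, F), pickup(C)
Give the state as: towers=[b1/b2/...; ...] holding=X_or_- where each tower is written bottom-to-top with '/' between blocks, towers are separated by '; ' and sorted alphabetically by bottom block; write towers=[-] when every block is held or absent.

towers=[B/A/F/D; E] holding=C

step 1 (unstack(E, F)): towers=[B/A/F; C/D] holding=E
step 2 (putdown(E)): towers=[B/A/F; C/D; E] holding=-
step 3 (unstack(D, C)): towers=[B/A/F; C; E] holding=D
step 4 (stack(D, F)): towers=[B/A/F/D; C; E] holding=-
step 5 (pickup(C)): towers=[B/A/F/D; E] holding=C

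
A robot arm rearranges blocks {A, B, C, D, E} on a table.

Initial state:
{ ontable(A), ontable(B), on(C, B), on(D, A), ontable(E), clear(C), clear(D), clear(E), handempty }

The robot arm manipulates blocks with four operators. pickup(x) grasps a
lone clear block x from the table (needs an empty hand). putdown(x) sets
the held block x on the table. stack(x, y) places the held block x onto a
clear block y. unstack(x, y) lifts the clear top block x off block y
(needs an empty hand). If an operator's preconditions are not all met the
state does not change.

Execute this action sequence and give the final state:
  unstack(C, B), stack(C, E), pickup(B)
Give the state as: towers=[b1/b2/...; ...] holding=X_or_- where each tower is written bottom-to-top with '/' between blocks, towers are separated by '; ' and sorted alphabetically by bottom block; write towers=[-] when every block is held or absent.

towers=[A/D; E/C] holding=B

step 1 (unstack(C, B)): towers=[A/D; B; E] holding=C
step 2 (stack(C, E)): towers=[A/D; B; E/C] holding=-
step 3 (pickup(B)): towers=[A/D; E/C] holding=B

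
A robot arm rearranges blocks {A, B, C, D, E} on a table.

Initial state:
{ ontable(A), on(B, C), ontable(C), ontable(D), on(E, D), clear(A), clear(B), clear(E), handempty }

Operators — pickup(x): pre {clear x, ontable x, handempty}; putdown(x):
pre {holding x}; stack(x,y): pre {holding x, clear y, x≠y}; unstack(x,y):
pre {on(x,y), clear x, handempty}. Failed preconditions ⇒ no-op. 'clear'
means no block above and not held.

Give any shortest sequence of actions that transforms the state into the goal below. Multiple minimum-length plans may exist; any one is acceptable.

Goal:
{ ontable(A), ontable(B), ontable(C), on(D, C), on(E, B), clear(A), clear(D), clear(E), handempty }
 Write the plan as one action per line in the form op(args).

step 1 (unstack(B, C)): towers=[A; C; D/E] holding=B
step 2 (putdown(B)): towers=[A; B; C; D/E] holding=-
step 3 (unstack(E, D)): towers=[A; B; C; D] holding=E
step 4 (stack(E, B)): towers=[A; B/E; C; D] holding=-
step 5 (pickup(D)): towers=[A; B/E; C] holding=D
step 6 (stack(D, C)): towers=[A; B/E; C/D] holding=-
goal check: towers=[A; B/E; C/D] holding=- — reached (length 6, optimal by BFS)

unstack(B, C)
putdown(B)
unstack(E, D)
stack(E, B)
pickup(D)
stack(D, C)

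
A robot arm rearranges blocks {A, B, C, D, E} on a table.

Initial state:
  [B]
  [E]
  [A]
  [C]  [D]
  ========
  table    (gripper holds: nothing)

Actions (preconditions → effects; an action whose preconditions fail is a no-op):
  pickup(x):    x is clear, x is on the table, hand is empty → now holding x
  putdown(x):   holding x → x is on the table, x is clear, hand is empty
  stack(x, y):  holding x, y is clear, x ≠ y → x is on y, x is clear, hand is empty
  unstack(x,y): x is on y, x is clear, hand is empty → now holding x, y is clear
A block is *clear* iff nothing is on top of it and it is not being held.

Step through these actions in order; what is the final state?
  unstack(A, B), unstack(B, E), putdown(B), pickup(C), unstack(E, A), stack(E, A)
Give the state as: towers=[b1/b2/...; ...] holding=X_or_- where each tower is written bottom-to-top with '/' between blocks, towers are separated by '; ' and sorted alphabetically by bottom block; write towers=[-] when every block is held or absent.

towers=[B; C/A/E; D] holding=-

step 1 (unstack(A, B)) [no-op]: towers=[C/A/E/B; D] holding=-
step 2 (unstack(B, E)): towers=[C/A/E; D] holding=B
step 3 (putdown(B)): towers=[B; C/A/E; D] holding=-
step 4 (pickup(C)) [no-op]: towers=[B; C/A/E; D] holding=-
step 5 (unstack(E, A)): towers=[B; C/A; D] holding=E
step 6 (stack(E, A)): towers=[B; C/A/E; D] holding=-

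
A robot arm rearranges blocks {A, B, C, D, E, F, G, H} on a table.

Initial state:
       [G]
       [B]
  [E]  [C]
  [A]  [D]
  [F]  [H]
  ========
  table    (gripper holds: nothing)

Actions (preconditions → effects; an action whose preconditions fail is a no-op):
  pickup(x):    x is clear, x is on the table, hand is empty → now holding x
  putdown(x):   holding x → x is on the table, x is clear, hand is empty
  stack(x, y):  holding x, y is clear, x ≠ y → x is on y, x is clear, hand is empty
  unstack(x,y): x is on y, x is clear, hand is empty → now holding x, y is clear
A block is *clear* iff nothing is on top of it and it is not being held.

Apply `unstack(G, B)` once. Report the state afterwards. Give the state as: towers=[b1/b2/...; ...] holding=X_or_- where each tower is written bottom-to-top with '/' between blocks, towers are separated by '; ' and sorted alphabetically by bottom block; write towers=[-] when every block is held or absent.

towers=[F/A/E; H/D/C/B] holding=G

before: towers=[F/A/E; H/D/C/B/G] holding=-
pre[unstack(G, B)]: on(G,B) yes, clear(G) yes, handempty yes
all met → apply unstack(G, B)
after:  towers=[F/A/E; H/D/C/B] holding=G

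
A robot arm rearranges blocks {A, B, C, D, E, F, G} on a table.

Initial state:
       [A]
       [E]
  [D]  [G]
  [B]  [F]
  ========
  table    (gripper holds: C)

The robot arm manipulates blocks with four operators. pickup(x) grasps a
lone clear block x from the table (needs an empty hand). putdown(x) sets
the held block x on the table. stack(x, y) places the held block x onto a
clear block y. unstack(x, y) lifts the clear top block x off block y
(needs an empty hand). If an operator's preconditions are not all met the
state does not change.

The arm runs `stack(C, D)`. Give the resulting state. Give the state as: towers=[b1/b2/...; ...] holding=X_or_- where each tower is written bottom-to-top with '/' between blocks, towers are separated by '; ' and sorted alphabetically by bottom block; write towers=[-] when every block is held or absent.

towers=[B/D/C; F/G/E/A] holding=-

before: towers=[B/D; F/G/E/A] holding=C
pre[stack(C, D)]: holding(C) ✓, clear(D) ✓, C≠D ✓
all met → apply stack(C, D)
after:  towers=[B/D/C; F/G/E/A] holding=-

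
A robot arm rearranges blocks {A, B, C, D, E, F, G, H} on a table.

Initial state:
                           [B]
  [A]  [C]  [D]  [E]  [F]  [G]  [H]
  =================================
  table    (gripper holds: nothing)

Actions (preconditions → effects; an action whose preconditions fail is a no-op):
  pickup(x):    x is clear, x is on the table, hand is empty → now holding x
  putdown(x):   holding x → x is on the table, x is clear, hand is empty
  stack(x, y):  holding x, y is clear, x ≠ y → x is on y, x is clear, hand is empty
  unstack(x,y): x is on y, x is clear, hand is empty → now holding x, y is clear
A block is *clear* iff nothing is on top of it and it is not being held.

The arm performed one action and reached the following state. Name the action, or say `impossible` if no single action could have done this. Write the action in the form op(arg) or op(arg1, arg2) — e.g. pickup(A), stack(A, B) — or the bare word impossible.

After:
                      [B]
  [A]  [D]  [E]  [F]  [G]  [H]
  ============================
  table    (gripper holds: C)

pickup(C)

target: towers=[A; D; E; F; G/B; H] holding=C
         pickup(A) → towers=[C; D; E; F; G/B; H] holding=A
         pickup(E) → towers=[A; C; D; F; G/B; H] holding=E
         pickup(H) → towers=[A; C; D; E; F; G/B] holding=H
     unstack(B, G) → towers=[A; C; D; E; F; G; H] holding=B
         pickup(F) → towers=[A; C; D; E; G/B; H] holding=F
         pickup(D) → towers=[A; C; E; F; G/B; H] holding=D
         pickup(C) → towers=[A; D; E; F; G/B; H] holding=C  ← match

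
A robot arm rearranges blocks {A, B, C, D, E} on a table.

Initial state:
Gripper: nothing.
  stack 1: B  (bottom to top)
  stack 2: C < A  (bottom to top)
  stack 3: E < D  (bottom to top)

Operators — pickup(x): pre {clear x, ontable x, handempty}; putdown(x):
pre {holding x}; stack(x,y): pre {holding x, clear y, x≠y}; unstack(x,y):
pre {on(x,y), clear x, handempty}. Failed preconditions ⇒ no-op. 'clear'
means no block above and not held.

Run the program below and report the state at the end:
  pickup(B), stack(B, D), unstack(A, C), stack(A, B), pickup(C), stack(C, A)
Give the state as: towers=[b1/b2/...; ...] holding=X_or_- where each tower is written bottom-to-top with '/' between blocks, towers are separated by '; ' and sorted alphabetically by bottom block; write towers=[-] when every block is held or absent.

step 1 (pickup(B)): towers=[C/A; E/D] holding=B
step 2 (stack(B, D)): towers=[C/A; E/D/B] holding=-
step 3 (unstack(A, C)): towers=[C; E/D/B] holding=A
step 4 (stack(A, B)): towers=[C; E/D/B/A] holding=-
step 5 (pickup(C)): towers=[E/D/B/A] holding=C
step 6 (stack(C, A)): towers=[E/D/B/A/C] holding=-

towers=[E/D/B/A/C] holding=-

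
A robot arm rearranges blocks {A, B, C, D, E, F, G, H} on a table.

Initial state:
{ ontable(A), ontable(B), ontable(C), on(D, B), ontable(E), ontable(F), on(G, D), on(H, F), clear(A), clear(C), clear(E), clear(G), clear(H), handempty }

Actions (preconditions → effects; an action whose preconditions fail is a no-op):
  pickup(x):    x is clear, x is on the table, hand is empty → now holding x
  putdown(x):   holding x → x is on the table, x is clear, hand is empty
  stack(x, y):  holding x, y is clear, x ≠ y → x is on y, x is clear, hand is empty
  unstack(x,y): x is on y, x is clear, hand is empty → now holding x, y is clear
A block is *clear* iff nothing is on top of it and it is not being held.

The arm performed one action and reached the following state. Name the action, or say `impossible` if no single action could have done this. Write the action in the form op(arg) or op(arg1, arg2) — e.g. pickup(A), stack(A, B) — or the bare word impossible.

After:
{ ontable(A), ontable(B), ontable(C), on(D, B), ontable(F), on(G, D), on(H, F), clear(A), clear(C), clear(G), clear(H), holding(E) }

pickup(E)

target: towers=[A; B/D/G; C; F/H] holding=E
     unstack(G, D) → towers=[A; B/D; C; E; F/H] holding=G
         pickup(A) → towers=[B/D/G; C; E; F/H] holding=A
         pickup(E) → towers=[A; B/D/G; C; F/H] holding=E  ← match
     unstack(H, F) → towers=[A; B/D/G; C; E; F] holding=H
         pickup(C) → towers=[A; B/D/G; E; F/H] holding=C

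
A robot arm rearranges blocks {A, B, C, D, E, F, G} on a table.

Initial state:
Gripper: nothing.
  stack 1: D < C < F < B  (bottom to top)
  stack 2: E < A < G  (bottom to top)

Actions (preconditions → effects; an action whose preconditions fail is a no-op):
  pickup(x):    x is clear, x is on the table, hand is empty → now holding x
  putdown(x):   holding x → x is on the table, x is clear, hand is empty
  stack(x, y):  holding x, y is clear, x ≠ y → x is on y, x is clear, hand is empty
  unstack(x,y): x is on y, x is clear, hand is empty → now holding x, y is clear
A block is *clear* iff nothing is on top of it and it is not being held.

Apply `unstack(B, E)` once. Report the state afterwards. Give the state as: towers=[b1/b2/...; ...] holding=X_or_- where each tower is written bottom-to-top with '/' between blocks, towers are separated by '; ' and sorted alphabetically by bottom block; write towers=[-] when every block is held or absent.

before: towers=[D/C/F/B; E/A/G] holding=-
pre[unstack(B, E)]: on(B,E) ✗, clear(B) ✓, handempty ✓
on(B,E) unmet → unstack(B, E) is a no-op
after:  towers=[D/C/F/B; E/A/G] holding=-

towers=[D/C/F/B; E/A/G] holding=-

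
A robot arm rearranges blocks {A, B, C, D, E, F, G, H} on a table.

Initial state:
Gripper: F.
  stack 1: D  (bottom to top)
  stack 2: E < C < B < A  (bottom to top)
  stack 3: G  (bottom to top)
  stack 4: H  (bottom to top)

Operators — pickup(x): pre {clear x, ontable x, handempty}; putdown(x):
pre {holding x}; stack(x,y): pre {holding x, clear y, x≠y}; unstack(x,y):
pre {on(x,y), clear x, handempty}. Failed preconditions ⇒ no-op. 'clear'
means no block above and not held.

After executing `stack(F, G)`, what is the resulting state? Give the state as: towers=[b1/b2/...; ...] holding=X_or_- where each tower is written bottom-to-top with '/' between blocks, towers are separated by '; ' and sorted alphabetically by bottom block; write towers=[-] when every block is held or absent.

towers=[D; E/C/B/A; G/F; H] holding=-

before: towers=[D; E/C/B/A; G; H] holding=F
pre[stack(F, G)]: holding(F) ✓, clear(G) ✓, F≠G ✓
all met → apply stack(F, G)
after:  towers=[D; E/C/B/A; G/F; H] holding=-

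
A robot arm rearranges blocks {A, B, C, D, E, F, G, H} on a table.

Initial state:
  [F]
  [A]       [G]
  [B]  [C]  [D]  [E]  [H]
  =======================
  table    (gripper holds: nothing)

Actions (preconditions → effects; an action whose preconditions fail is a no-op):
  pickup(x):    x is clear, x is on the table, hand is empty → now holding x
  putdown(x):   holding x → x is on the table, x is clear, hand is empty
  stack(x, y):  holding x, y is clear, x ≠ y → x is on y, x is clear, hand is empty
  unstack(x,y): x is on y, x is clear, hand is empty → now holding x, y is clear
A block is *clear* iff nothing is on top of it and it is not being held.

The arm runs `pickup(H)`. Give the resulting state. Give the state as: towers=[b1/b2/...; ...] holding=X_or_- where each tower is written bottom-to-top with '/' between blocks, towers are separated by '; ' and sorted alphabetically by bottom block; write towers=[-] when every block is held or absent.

towers=[B/A/F; C; D/G; E] holding=H

before: towers=[B/A/F; C; D/G; E; H] holding=-
pre[pickup(H)]: clear(H) yes, ontable(H) yes, handempty yes
all met → apply pickup(H)
after:  towers=[B/A/F; C; D/G; E] holding=H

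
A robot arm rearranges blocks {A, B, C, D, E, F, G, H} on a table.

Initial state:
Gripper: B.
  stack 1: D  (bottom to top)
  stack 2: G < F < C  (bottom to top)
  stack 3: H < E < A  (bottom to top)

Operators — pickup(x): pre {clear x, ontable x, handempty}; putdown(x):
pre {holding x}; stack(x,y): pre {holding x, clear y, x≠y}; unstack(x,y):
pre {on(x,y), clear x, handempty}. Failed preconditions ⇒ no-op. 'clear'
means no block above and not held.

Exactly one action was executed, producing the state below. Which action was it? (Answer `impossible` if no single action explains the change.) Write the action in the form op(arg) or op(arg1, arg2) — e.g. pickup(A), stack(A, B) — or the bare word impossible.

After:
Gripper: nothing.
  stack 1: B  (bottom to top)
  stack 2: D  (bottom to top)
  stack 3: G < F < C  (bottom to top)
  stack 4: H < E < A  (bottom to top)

putdown(B)

target: towers=[B; D; G/F/C; H/E/A] holding=-
        putdown(B) → towers=[B; D; G/F/C; H/E/A] holding=-  ← match
       stack(B, A) → towers=[D; G/F/C; H/E/A/B] holding=-
       stack(B, D) → towers=[D/B; G/F/C; H/E/A] holding=-
       stack(B, C) → towers=[D; G/F/C/B; H/E/A] holding=-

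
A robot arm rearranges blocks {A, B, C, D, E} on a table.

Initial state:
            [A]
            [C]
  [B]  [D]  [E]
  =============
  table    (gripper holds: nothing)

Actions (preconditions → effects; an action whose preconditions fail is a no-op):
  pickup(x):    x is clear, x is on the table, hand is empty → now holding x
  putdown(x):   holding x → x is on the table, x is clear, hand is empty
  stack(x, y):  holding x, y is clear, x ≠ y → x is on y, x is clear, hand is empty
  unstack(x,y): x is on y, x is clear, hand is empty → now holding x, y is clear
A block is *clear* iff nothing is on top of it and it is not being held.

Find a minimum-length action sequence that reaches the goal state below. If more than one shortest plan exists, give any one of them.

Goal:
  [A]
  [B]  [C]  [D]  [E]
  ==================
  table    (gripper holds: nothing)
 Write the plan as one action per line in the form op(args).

unstack(A, C)
stack(A, B)
unstack(C, E)
putdown(C)

step 1 (unstack(A, C)): towers=[B; D; E/C] holding=A
step 2 (stack(A, B)): towers=[B/A; D; E/C] holding=-
step 3 (unstack(C, E)): towers=[B/A; D; E] holding=C
step 4 (putdown(C)): towers=[B/A; C; D; E] holding=-
goal check: towers=[B/A; C; D; E] holding=- — reached (length 4, optimal by BFS)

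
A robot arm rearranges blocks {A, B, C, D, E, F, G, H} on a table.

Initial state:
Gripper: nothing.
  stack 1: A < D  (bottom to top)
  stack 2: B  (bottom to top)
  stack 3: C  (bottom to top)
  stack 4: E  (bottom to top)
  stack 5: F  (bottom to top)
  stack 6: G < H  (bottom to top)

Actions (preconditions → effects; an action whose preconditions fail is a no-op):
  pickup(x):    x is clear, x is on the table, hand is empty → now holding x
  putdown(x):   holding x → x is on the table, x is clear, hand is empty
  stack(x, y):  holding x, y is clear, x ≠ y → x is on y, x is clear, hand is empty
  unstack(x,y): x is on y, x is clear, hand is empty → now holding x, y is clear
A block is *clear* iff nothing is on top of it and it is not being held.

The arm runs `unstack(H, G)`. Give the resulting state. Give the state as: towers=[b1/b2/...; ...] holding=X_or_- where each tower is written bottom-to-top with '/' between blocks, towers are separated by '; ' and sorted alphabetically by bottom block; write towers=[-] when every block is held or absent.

before: towers=[A/D; B; C; E; F; G/H] holding=-
pre[unstack(H, G)]: on(H,G) ✓, clear(H) ✓, handempty ✓
all met → apply unstack(H, G)
after:  towers=[A/D; B; C; E; F; G] holding=H

towers=[A/D; B; C; E; F; G] holding=H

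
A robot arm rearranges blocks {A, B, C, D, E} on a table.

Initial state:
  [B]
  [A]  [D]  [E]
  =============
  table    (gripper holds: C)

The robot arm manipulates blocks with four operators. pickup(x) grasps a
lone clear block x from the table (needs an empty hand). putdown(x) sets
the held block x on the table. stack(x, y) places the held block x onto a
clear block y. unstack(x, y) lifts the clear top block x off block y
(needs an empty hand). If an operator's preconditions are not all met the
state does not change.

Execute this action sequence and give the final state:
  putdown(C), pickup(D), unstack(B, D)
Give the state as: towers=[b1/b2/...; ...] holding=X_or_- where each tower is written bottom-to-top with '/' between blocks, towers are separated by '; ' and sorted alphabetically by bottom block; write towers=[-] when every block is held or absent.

towers=[A/B; C; E] holding=D

step 1 (putdown(C)): towers=[A/B; C; D; E] holding=-
step 2 (pickup(D)): towers=[A/B; C; E] holding=D
step 3 (unstack(B, D)) [no-op]: towers=[A/B; C; E] holding=D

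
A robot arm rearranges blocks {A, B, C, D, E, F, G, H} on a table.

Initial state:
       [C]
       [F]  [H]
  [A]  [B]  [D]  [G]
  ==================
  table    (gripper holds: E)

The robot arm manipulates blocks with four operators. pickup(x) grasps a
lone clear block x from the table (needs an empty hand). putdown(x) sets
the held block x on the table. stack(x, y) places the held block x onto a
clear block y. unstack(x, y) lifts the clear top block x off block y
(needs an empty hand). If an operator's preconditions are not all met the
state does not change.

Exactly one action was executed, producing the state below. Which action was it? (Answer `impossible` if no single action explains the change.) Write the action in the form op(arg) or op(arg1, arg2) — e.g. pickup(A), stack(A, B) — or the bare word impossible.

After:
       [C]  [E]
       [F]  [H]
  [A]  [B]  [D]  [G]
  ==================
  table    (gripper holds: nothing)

stack(E, H)

target: towers=[A; B/F/C; D/H/E; G] holding=-
        putdown(E) → towers=[A; B/F/C; D/H; E; G] holding=-
       stack(E, G) → towers=[A; B/F/C; D/H; G/E] holding=-
       stack(E, A) → towers=[A/E; B/F/C; D/H; G] holding=-
       stack(E, H) → towers=[A; B/F/C; D/H/E; G] holding=-  ← match
       stack(E, C) → towers=[A; B/F/C/E; D/H; G] holding=-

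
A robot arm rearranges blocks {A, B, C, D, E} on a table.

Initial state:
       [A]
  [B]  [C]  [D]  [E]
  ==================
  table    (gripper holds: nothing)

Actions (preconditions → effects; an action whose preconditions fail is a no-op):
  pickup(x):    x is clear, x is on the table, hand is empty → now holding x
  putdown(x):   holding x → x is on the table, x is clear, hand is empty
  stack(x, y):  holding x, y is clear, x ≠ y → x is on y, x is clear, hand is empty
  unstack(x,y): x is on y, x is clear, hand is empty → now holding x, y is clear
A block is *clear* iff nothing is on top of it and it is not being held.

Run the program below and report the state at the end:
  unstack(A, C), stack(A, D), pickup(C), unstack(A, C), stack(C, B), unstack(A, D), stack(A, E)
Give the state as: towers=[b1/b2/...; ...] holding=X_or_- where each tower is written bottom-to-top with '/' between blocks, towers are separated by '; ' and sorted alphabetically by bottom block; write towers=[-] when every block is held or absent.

step 1 (unstack(A, C)): towers=[B; C; D; E] holding=A
step 2 (stack(A, D)): towers=[B; C; D/A; E] holding=-
step 3 (pickup(C)): towers=[B; D/A; E] holding=C
step 4 (unstack(A, C)) [no-op]: towers=[B; D/A; E] holding=C
step 5 (stack(C, B)): towers=[B/C; D/A; E] holding=-
step 6 (unstack(A, D)): towers=[B/C; D; E] holding=A
step 7 (stack(A, E)): towers=[B/C; D; E/A] holding=-

towers=[B/C; D; E/A] holding=-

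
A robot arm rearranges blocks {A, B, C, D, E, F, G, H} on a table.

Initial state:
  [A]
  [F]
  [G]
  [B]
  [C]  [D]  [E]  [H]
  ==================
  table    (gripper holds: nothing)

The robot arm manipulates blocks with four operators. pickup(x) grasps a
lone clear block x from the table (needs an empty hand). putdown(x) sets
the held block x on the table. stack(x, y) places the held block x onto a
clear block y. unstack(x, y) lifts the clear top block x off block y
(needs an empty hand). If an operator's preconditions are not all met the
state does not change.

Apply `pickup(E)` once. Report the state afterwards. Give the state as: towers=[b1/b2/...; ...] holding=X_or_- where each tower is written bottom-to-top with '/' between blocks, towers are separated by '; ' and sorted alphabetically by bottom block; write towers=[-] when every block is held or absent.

before: towers=[C/B/G/F/A; D; E; H] holding=-
pre[pickup(E)]: clear(E) ✓, ontable(E) ✓, handempty ✓
all met → apply pickup(E)
after:  towers=[C/B/G/F/A; D; H] holding=E

towers=[C/B/G/F/A; D; H] holding=E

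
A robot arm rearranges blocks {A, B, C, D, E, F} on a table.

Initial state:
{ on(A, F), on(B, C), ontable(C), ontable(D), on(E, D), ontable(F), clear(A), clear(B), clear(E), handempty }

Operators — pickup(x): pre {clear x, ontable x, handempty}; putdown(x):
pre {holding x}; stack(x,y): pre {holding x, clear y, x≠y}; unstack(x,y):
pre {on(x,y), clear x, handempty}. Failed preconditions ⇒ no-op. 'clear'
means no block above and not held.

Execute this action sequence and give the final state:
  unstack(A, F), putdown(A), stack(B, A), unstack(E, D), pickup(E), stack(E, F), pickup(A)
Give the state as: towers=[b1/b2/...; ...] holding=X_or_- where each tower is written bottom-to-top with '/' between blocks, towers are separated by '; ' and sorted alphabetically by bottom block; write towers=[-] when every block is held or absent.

step 1 (unstack(A, F)): towers=[C/B; D/E; F] holding=A
step 2 (putdown(A)): towers=[A; C/B; D/E; F] holding=-
step 3 (stack(B, A)) [no-op]: towers=[A; C/B; D/E; F] holding=-
step 4 (unstack(E, D)): towers=[A; C/B; D; F] holding=E
step 5 (pickup(E)) [no-op]: towers=[A; C/B; D; F] holding=E
step 6 (stack(E, F)): towers=[A; C/B; D; F/E] holding=-
step 7 (pickup(A)): towers=[C/B; D; F/E] holding=A

towers=[C/B; D; F/E] holding=A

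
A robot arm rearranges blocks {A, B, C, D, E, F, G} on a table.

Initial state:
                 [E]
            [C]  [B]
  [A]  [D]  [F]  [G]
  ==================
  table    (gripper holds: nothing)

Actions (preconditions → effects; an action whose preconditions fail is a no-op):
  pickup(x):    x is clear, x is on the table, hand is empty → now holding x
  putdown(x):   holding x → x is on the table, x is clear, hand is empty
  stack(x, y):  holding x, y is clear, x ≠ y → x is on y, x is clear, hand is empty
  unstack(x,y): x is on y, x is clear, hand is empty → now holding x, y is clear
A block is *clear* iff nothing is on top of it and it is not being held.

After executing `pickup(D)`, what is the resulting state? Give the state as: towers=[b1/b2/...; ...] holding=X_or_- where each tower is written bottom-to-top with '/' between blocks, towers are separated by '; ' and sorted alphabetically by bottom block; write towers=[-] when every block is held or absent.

towers=[A; F/C; G/B/E] holding=D

before: towers=[A; D; F/C; G/B/E] holding=-
pre[pickup(D)]: clear(D) ✓, ontable(D) ✓, handempty ✓
all met → apply pickup(D)
after:  towers=[A; F/C; G/B/E] holding=D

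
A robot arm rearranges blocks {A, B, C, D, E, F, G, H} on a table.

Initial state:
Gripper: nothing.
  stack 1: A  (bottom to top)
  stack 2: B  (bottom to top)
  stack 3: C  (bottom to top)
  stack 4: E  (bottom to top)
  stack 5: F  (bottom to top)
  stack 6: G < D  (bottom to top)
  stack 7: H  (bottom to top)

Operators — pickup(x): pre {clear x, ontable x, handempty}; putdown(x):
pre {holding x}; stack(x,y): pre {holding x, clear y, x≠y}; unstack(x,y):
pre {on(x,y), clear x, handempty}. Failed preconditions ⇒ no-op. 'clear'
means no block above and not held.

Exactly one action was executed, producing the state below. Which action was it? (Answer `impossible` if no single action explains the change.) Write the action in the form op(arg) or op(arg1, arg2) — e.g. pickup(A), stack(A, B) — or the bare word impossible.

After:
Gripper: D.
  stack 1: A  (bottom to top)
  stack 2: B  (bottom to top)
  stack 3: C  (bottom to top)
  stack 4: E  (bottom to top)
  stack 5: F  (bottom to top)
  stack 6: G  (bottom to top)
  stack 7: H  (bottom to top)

unstack(D, G)

target: towers=[A; B; C; E; F; G; H] holding=D
         pickup(A) → towers=[B; C; E; F; G/D; H] holding=A
         pickup(E) → towers=[A; B; C; F; G/D; H] holding=E
         pickup(H) → towers=[A; B; C; E; F; G/D] holding=H
         pickup(B) → towers=[A; C; E; F; G/D; H] holding=B
         pickup(F) → towers=[A; B; C; E; G/D; H] holding=F
     unstack(D, G) → towers=[A; B; C; E; F; G; H] holding=D  ← match
         pickup(C) → towers=[A; B; E; F; G/D; H] holding=C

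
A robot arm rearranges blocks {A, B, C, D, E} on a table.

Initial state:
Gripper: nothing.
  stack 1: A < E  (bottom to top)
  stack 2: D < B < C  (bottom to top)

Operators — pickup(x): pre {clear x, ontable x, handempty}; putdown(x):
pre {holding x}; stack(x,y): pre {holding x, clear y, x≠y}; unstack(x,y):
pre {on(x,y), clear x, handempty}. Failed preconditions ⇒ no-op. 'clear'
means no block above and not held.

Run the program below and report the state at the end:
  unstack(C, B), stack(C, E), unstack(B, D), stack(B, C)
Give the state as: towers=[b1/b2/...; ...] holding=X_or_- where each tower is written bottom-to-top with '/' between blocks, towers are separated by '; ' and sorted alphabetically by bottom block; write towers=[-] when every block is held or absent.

towers=[A/E/C/B; D] holding=-

step 1 (unstack(C, B)): towers=[A/E; D/B] holding=C
step 2 (stack(C, E)): towers=[A/E/C; D/B] holding=-
step 3 (unstack(B, D)): towers=[A/E/C; D] holding=B
step 4 (stack(B, C)): towers=[A/E/C/B; D] holding=-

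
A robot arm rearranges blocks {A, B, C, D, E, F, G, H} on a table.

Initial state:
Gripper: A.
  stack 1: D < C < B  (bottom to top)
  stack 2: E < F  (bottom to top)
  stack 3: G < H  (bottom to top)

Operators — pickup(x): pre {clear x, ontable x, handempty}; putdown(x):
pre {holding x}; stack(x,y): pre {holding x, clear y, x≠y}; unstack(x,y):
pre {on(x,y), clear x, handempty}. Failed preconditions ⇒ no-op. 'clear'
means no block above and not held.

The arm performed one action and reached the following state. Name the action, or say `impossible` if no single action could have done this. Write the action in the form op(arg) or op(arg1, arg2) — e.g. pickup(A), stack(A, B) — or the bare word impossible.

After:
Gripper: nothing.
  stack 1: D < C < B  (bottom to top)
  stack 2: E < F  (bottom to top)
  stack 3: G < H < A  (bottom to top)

target: towers=[D/C/B; E/F; G/H/A] holding=-
        putdown(A) → towers=[A; D/C/B; E/F; G/H] holding=-
       stack(A, H) → towers=[D/C/B; E/F; G/H/A] holding=-  ← match
       stack(A, B) → towers=[D/C/B/A; E/F; G/H] holding=-
       stack(A, F) → towers=[D/C/B; E/F/A; G/H] holding=-

stack(A, H)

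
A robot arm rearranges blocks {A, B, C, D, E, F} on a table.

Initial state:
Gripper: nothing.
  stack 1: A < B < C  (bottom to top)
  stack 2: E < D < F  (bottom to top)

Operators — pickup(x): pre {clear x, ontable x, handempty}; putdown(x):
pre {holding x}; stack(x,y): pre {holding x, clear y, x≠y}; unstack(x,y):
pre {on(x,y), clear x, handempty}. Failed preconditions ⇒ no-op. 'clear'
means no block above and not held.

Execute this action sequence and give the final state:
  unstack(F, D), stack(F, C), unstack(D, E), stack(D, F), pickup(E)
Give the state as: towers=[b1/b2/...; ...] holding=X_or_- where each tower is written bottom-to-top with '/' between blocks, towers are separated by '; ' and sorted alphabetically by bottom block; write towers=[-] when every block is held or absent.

step 1 (unstack(F, D)): towers=[A/B/C; E/D] holding=F
step 2 (stack(F, C)): towers=[A/B/C/F; E/D] holding=-
step 3 (unstack(D, E)): towers=[A/B/C/F; E] holding=D
step 4 (stack(D, F)): towers=[A/B/C/F/D; E] holding=-
step 5 (pickup(E)): towers=[A/B/C/F/D] holding=E

towers=[A/B/C/F/D] holding=E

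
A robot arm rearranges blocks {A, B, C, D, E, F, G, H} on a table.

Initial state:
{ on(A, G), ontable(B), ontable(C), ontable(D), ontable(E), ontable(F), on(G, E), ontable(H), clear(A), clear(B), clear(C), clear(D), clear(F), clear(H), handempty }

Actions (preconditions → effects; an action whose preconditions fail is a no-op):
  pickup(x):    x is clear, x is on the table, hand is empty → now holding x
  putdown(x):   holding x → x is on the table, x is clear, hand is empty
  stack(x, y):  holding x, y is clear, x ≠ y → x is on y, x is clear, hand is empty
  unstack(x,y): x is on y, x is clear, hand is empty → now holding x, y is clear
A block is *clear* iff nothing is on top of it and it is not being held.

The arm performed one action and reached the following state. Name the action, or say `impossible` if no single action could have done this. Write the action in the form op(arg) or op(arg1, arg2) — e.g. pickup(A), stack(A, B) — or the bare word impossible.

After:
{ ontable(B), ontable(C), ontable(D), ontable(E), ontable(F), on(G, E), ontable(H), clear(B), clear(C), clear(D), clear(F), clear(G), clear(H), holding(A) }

target: towers=[B; C; D; E/G; F; H] holding=A
     unstack(A, G) → towers=[B; C; D; E/G; F; H] holding=A  ← match
         pickup(H) → towers=[B; C; D; E/G/A; F] holding=H
         pickup(B) → towers=[C; D; E/G/A; F; H] holding=B
         pickup(F) → towers=[B; C; D; E/G/A; H] holding=F
         pickup(D) → towers=[B; C; E/G/A; F; H] holding=D
         pickup(C) → towers=[B; D; E/G/A; F; H] holding=C

unstack(A, G)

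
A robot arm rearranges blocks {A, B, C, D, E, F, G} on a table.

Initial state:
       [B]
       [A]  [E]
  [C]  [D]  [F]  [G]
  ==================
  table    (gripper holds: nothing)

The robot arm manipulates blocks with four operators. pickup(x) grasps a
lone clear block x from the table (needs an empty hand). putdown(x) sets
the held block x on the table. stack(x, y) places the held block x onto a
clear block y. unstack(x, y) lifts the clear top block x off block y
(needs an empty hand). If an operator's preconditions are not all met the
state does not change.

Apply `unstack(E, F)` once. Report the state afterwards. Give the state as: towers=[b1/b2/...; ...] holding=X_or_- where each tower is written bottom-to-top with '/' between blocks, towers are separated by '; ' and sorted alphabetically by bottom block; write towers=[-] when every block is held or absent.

before: towers=[C; D/A/B; F/E; G] holding=-
pre[unstack(E, F)]: on(E,F) ✓, clear(E) ✓, handempty ✓
all met → apply unstack(E, F)
after:  towers=[C; D/A/B; F; G] holding=E

towers=[C; D/A/B; F; G] holding=E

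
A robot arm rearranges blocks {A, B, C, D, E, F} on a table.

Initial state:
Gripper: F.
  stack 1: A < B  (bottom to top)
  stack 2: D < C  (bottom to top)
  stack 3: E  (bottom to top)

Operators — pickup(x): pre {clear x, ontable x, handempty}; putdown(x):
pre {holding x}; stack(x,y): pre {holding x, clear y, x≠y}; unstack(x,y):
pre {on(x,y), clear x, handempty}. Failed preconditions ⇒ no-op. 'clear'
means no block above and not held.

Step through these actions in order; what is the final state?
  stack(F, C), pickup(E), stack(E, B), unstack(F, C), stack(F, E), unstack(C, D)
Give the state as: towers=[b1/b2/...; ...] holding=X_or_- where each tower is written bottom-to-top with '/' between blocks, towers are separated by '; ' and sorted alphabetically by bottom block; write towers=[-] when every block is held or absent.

towers=[A/B/E/F; D] holding=C

step 1 (stack(F, C)): towers=[A/B; D/C/F; E] holding=-
step 2 (pickup(E)): towers=[A/B; D/C/F] holding=E
step 3 (stack(E, B)): towers=[A/B/E; D/C/F] holding=-
step 4 (unstack(F, C)): towers=[A/B/E; D/C] holding=F
step 5 (stack(F, E)): towers=[A/B/E/F; D/C] holding=-
step 6 (unstack(C, D)): towers=[A/B/E/F; D] holding=C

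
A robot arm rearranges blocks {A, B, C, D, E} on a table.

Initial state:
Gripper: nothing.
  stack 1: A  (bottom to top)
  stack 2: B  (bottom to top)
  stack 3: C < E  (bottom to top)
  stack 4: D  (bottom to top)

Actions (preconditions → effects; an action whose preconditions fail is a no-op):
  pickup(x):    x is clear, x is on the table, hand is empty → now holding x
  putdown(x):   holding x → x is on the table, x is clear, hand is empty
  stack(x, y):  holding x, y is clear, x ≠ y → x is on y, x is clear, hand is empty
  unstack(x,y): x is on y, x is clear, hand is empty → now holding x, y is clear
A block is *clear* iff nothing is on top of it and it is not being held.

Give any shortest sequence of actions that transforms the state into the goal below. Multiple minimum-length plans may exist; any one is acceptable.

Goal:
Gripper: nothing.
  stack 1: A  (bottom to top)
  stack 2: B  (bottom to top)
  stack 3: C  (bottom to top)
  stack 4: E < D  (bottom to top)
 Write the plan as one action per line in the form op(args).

unstack(E, C)
putdown(E)
pickup(D)
stack(D, E)

step 1 (unstack(E, C)): towers=[A; B; C; D] holding=E
step 2 (putdown(E)): towers=[A; B; C; D; E] holding=-
step 3 (pickup(D)): towers=[A; B; C; E] holding=D
step 4 (stack(D, E)): towers=[A; B; C; E/D] holding=-
goal check: towers=[A; B; C; E/D] holding=- — reached (length 4, optimal by BFS)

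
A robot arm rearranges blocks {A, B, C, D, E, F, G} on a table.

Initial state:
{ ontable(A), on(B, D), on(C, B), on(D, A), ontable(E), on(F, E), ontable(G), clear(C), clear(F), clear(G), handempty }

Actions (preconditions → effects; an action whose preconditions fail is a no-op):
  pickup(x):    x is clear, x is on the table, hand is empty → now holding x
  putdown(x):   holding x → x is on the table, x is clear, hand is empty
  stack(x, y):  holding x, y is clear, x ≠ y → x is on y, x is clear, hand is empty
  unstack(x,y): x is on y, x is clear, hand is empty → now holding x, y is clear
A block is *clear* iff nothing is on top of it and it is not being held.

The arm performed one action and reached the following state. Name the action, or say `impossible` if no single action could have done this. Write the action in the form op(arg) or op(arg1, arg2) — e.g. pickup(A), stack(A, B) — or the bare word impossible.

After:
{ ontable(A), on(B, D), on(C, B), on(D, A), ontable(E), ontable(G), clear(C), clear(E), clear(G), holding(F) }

target: towers=[A/D/B/C; E; G] holding=F
     unstack(F, E) → towers=[A/D/B/C; E; G] holding=F  ← match
         pickup(G) → towers=[A/D/B/C; E/F] holding=G
     unstack(C, B) → towers=[A/D/B; E/F; G] holding=C

unstack(F, E)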